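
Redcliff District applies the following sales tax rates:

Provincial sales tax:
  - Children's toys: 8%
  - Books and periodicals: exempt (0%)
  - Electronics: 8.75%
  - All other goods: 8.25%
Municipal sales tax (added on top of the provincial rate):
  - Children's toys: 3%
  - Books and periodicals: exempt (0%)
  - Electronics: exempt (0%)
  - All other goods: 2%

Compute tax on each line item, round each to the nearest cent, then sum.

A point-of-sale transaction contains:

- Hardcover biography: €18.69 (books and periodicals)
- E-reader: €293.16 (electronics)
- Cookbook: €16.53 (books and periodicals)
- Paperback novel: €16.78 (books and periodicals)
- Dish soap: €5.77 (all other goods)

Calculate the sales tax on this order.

Hardcover biography €18.69: books and periodicals → 0% + 0% municipal = 0% → €0.00
E-reader €293.16: electronics → 8.75% + 0% municipal = 8.75% → €25.65
Cookbook €16.53: books and periodicals → 0% + 0% municipal = 0% → €0.00
Paperback novel €16.78: books and periodicals → 0% + 0% municipal = 0% → €0.00
Dish soap €5.77: all other goods → 8.25% + 2% municipal = 10.25% → €0.59
Total tax = €25.65 + €0.59 = €26.24

€26.24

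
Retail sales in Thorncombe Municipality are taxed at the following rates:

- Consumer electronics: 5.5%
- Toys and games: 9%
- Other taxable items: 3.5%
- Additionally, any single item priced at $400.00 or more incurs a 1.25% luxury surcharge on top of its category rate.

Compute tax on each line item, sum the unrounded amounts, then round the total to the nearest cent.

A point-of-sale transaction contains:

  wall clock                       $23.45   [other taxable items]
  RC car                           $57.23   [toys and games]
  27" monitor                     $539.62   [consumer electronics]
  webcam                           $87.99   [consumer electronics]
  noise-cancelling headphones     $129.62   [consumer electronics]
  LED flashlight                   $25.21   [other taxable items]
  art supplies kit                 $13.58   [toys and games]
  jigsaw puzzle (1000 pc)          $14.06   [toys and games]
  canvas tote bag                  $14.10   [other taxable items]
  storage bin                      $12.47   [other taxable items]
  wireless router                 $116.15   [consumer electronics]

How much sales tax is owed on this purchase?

$65.05

Wall clock $23.45: other taxable items → 3.5% → $0.82075
RC car $57.23: toys and games → 9% → $5.1507
27" monitor $539.62: consumer electronics → 5.5% + 1.25% surcharge = 6.75% → $36.42435
Webcam $87.99: consumer electronics → 5.5% → $4.83945
Noise-cancelling headphones $129.62: consumer electronics → 5.5% → $7.1291
LED flashlight $25.21: other taxable items → 3.5% → $0.88235
Art supplies kit $13.58: toys and games → 9% → $1.2222
Jigsaw puzzle (1000 pc) $14.06: toys and games → 9% → $1.2654
Canvas tote bag $14.10: other taxable items → 3.5% → $0.4935
Storage bin $12.47: other taxable items → 3.5% → $0.43645
Wireless router $116.15: consumer electronics → 5.5% → $6.38825
Unrounded tax sum = $65.0525 → $65.05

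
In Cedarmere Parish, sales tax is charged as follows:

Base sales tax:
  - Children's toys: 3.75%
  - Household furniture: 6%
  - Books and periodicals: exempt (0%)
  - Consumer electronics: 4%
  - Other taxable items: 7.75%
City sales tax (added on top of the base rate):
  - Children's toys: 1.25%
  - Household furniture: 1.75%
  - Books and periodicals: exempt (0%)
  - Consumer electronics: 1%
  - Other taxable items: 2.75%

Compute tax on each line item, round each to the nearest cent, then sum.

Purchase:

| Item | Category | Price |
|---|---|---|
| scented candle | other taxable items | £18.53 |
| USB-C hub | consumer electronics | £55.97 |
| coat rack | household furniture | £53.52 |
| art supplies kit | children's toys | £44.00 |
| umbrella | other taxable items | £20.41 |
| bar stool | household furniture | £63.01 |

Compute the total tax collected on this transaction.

Scented candle £18.53: other taxable items → 7.75% + 2.75% city = 10.5% → £1.95
USB-C hub £55.97: consumer electronics → 4% + 1% city = 5% → £2.80
Coat rack £53.52: household furniture → 6% + 1.75% city = 7.75% → £4.15
Art supplies kit £44.00: children's toys → 3.75% + 1.25% city = 5% → £2.20
Umbrella £20.41: other taxable items → 7.75% + 2.75% city = 10.5% → £2.14
Bar stool £63.01: household furniture → 6% + 1.75% city = 7.75% → £4.88
Total tax = £1.95 + £2.80 + £4.15 + £2.20 + £2.14 + £4.88 = £18.12

£18.12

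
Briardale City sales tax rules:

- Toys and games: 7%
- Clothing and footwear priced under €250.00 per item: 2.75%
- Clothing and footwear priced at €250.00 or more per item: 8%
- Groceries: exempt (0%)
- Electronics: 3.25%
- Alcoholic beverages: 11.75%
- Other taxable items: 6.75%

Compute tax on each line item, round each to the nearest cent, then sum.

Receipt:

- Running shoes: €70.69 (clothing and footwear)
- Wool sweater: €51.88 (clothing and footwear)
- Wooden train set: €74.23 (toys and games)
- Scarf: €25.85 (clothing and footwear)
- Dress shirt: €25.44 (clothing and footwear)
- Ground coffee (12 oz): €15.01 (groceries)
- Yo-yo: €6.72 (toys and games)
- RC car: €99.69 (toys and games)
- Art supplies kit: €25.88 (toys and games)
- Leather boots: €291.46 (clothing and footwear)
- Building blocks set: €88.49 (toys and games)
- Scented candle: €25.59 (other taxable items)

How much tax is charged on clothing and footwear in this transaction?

Running shoes €70.69: clothing and footwear, under €250.00 → 2.75% → €1.94
Wool sweater €51.88: clothing and footwear, under €250.00 → 2.75% → €1.43
Scarf €25.85: clothing and footwear, under €250.00 → 2.75% → €0.71
Dress shirt €25.44: clothing and footwear, under €250.00 → 2.75% → €0.70
Leather boots €291.46: clothing and footwear, €250.00 or more → 8% → €23.32
Tax on clothing and footwear = €1.94 + €1.43 + €0.71 + €0.70 + €23.32 = €28.10

€28.10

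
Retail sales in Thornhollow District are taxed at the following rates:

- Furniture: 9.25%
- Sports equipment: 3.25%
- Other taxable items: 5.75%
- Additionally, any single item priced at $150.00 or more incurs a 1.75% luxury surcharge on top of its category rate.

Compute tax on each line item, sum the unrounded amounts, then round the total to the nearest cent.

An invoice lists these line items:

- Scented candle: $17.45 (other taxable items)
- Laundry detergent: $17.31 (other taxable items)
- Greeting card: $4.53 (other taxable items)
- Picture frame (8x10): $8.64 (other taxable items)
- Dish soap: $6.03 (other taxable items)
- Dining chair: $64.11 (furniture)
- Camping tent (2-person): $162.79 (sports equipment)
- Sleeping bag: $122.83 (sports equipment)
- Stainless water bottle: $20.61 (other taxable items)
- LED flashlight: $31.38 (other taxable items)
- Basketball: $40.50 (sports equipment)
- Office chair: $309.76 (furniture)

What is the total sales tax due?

$59.54

Scented candle $17.45: other taxable items → 5.75% → $1.003375
Laundry detergent $17.31: other taxable items → 5.75% → $0.995325
Greeting card $4.53: other taxable items → 5.75% → $0.260475
Picture frame (8x10) $8.64: other taxable items → 5.75% → $0.4968
Dish soap $6.03: other taxable items → 5.75% → $0.346725
Dining chair $64.11: furniture → 9.25% → $5.930175
Camping tent (2-person) $162.79: sports equipment → 3.25% + 1.75% surcharge = 5% → $8.1395
Sleeping bag $122.83: sports equipment → 3.25% → $3.991975
Stainless water bottle $20.61: other taxable items → 5.75% → $1.185075
LED flashlight $31.38: other taxable items → 5.75% → $1.80435
Basketball $40.50: sports equipment → 3.25% → $1.31625
Office chair $309.76: furniture → 9.25% + 1.75% surcharge = 11% → $34.0736
Unrounded tax sum = $59.543625 → $59.54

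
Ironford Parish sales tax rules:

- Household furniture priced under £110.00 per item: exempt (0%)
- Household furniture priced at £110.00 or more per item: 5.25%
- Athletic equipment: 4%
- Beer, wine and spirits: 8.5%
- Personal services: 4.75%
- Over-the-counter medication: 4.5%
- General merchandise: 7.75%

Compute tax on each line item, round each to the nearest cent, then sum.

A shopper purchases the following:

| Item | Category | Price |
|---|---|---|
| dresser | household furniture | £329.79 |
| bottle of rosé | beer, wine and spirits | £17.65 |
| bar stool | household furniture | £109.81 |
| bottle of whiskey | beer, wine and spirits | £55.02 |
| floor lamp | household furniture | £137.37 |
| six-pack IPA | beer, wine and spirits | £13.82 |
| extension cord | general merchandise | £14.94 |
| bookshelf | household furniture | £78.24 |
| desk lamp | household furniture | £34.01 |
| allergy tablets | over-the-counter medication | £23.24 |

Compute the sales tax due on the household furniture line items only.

£24.52

Dresser £329.79: household furniture, £110.00 or more → 5.25% → £17.31
Bar stool £109.81: household furniture, under £110.00 → 0% → £0.00
Floor lamp £137.37: household furniture, £110.00 or more → 5.25% → £7.21
Bookshelf £78.24: household furniture, under £110.00 → 0% → £0.00
Desk lamp £34.01: household furniture, under £110.00 → 0% → £0.00
Tax on household furniture = £17.31 + £0.00 + £7.21 + £0.00 + £0.00 = £24.52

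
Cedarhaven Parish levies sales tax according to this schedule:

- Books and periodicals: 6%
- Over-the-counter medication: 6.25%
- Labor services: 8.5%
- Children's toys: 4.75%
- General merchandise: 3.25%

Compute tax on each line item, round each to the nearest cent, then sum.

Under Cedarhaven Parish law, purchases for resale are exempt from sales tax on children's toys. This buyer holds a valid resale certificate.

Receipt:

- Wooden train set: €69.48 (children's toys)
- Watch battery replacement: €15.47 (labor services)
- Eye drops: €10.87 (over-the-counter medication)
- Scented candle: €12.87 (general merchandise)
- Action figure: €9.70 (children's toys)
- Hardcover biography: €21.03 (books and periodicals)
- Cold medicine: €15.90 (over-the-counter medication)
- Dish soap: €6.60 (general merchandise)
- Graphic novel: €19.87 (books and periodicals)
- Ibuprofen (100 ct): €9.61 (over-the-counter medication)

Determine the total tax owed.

Wooden train set €69.48: children's toys, buyer-exempt → 0% → €0.00
Watch battery replacement €15.47: labor services → 8.5% → €1.31
Eye drops €10.87: over-the-counter medication → 6.25% → €0.68
Scented candle €12.87: general merchandise → 3.25% → €0.42
Action figure €9.70: children's toys, buyer-exempt → 0% → €0.00
Hardcover biography €21.03: books and periodicals → 6% → €1.26
Cold medicine €15.90: over-the-counter medication → 6.25% → €0.99
Dish soap €6.60: general merchandise → 3.25% → €0.21
Graphic novel €19.87: books and periodicals → 6% → €1.19
Ibuprofen (100 ct) €9.61: over-the-counter medication → 6.25% → €0.60
Total tax = €1.31 + €0.68 + €0.42 + €1.26 + €0.99 + €0.21 + €1.19 + €0.60 = €6.66

€6.66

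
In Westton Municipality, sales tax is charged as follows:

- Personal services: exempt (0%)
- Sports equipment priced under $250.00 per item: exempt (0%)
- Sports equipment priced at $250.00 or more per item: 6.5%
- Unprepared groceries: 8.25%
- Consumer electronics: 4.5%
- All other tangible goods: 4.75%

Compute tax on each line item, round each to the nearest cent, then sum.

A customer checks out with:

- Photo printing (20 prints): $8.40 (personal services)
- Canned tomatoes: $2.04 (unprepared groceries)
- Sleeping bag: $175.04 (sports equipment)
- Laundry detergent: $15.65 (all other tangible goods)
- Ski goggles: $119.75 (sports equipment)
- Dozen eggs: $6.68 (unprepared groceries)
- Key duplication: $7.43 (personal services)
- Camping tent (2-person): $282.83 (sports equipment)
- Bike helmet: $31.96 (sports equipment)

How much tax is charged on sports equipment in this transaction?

$18.38

Sleeping bag $175.04: sports equipment, under $250.00 → 0% → $0.00
Ski goggles $119.75: sports equipment, under $250.00 → 0% → $0.00
Camping tent (2-person) $282.83: sports equipment, $250.00 or more → 6.5% → $18.38
Bike helmet $31.96: sports equipment, under $250.00 → 0% → $0.00
Tax on sports equipment = $0.00 + $0.00 + $18.38 + $0.00 = $18.38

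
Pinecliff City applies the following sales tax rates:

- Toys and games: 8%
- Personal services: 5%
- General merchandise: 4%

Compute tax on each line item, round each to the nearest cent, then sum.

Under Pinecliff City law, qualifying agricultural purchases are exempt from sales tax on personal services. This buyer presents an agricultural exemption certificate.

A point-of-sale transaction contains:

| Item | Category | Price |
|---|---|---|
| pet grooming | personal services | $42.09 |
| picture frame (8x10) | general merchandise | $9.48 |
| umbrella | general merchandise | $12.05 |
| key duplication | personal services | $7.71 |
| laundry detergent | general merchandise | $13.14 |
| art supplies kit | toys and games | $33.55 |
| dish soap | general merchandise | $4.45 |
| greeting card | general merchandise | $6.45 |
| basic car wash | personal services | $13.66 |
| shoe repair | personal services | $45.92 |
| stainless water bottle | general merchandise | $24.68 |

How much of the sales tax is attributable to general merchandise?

$2.82

Picture frame (8x10) $9.48: general merchandise → 4% → $0.38
Umbrella $12.05: general merchandise → 4% → $0.48
Laundry detergent $13.14: general merchandise → 4% → $0.53
Dish soap $4.45: general merchandise → 4% → $0.18
Greeting card $6.45: general merchandise → 4% → $0.26
Stainless water bottle $24.68: general merchandise → 4% → $0.99
Tax on general merchandise = $0.38 + $0.48 + $0.53 + $0.18 + $0.26 + $0.99 = $2.82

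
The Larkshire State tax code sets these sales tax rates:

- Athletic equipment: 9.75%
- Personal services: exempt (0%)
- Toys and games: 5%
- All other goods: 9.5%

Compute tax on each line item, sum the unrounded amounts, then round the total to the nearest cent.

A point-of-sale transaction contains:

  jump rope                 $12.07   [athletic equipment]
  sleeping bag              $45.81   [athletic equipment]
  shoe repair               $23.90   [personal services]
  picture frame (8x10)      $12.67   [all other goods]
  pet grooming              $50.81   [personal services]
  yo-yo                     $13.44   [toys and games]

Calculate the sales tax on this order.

Jump rope $12.07: athletic equipment → 9.75% → $1.176825
Sleeping bag $45.81: athletic equipment → 9.75% → $4.466475
Shoe repair $23.90: personal services → 0% → $0.00
Picture frame (8x10) $12.67: all other goods → 9.5% → $1.20365
Pet grooming $50.81: personal services → 0% → $0.00
Yo-yo $13.44: toys and games → 5% → $0.672
Unrounded tax sum = $7.51895 → $7.52

$7.52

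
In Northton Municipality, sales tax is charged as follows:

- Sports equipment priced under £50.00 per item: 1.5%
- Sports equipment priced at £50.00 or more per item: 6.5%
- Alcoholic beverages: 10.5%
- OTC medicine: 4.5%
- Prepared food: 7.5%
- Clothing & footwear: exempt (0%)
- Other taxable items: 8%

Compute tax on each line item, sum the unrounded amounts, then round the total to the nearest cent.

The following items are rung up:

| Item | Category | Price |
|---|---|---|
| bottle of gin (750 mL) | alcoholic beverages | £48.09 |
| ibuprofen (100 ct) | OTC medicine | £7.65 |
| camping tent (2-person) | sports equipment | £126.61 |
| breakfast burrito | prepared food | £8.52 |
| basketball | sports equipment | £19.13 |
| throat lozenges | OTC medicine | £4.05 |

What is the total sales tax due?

Bottle of gin (750 mL) £48.09: alcoholic beverages → 10.5% → £5.04945
Ibuprofen (100 ct) £7.65: OTC medicine → 4.5% → £0.34425
Camping tent (2-person) £126.61: sports equipment, £50.00 or more → 6.5% → £8.22965
Breakfast burrito £8.52: prepared food → 7.5% → £0.639
Basketball £19.13: sports equipment, under £50.00 → 1.5% → £0.28695
Throat lozenges £4.05: OTC medicine → 4.5% → £0.18225
Unrounded tax sum = £14.73155 → £14.73

£14.73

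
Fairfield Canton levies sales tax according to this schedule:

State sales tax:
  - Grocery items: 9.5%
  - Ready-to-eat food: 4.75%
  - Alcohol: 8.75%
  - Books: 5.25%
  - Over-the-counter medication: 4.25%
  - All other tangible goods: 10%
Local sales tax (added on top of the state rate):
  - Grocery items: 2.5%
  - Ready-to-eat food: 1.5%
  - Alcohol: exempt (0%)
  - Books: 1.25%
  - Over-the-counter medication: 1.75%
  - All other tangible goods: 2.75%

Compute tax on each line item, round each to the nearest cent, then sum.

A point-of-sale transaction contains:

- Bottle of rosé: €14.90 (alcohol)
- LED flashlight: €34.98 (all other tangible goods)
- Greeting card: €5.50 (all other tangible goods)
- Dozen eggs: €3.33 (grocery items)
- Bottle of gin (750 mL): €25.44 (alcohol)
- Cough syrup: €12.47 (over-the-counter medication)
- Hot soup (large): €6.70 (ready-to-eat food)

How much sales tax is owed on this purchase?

Bottle of rosé €14.90: alcohol → 8.75% + 0% local = 8.75% → €1.30
LED flashlight €34.98: all other tangible goods → 10% + 2.75% local = 12.75% → €4.46
Greeting card €5.50: all other tangible goods → 10% + 2.75% local = 12.75% → €0.70
Dozen eggs €3.33: grocery items → 9.5% + 2.5% local = 12% → €0.40
Bottle of gin (750 mL) €25.44: alcohol → 8.75% + 0% local = 8.75% → €2.23
Cough syrup €12.47: over-the-counter medication → 4.25% + 1.75% local = 6% → €0.75
Hot soup (large) €6.70: ready-to-eat food → 4.75% + 1.5% local = 6.25% → €0.42
Total tax = €1.30 + €4.46 + €0.70 + €0.40 + €2.23 + €0.75 + €0.42 = €10.26

€10.26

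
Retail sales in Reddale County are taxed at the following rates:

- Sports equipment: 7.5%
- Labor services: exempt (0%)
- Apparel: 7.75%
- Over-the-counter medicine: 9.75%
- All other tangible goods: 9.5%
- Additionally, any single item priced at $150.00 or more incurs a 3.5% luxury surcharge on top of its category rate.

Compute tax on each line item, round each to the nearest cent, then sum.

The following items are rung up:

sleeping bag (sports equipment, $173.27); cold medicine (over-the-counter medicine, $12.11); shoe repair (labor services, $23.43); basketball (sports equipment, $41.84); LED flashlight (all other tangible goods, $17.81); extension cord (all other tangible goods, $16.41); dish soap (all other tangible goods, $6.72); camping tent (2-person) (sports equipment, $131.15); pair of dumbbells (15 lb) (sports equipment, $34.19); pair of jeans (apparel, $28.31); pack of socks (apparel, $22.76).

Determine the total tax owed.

$43.62

Sleeping bag $173.27: sports equipment → 7.5% + 3.5% surcharge = 11% → $19.06
Cold medicine $12.11: over-the-counter medicine → 9.75% → $1.18
Shoe repair $23.43: labor services → 0% → $0.00
Basketball $41.84: sports equipment → 7.5% → $3.14
LED flashlight $17.81: all other tangible goods → 9.5% → $1.69
Extension cord $16.41: all other tangible goods → 9.5% → $1.56
Dish soap $6.72: all other tangible goods → 9.5% → $0.64
Camping tent (2-person) $131.15: sports equipment → 7.5% → $9.84
Pair of dumbbells (15 lb) $34.19: sports equipment → 7.5% → $2.56
Pair of jeans $28.31: apparel → 7.75% → $2.19
Pack of socks $22.76: apparel → 7.75% → $1.76
Total tax = $19.06 + $1.18 + $3.14 + $1.69 + $1.56 + $0.64 + $9.84 + $2.56 + $2.19 + $1.76 = $43.62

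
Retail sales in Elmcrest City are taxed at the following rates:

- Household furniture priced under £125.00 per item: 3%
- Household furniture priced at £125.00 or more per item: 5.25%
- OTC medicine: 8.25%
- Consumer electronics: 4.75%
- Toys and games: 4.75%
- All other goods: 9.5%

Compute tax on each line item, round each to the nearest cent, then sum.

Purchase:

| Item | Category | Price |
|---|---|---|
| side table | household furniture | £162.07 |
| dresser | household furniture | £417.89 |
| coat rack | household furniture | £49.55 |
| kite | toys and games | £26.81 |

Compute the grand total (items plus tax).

£689.53

Side table £162.07: household furniture, £125.00 or more → 5.25% → £8.51
Dresser £417.89: household furniture, £125.00 or more → 5.25% → £21.94
Coat rack £49.55: household furniture, under £125.00 → 3% → £1.49
Kite £26.81: toys and games → 4.75% → £1.27
Subtotal = £656.32; tax = £33.21; total due = £689.53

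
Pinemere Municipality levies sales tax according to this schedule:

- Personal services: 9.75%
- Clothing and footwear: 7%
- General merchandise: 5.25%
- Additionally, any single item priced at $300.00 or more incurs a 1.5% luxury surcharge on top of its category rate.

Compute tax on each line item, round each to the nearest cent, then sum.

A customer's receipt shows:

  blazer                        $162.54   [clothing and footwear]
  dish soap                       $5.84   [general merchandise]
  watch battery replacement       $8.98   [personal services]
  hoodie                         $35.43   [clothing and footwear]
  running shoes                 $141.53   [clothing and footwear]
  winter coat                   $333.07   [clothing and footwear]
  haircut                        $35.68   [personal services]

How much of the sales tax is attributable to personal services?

$4.36

Watch battery replacement $8.98: personal services → 9.75% → $0.88
Haircut $35.68: personal services → 9.75% → $3.48
Tax on personal services = $0.88 + $3.48 = $4.36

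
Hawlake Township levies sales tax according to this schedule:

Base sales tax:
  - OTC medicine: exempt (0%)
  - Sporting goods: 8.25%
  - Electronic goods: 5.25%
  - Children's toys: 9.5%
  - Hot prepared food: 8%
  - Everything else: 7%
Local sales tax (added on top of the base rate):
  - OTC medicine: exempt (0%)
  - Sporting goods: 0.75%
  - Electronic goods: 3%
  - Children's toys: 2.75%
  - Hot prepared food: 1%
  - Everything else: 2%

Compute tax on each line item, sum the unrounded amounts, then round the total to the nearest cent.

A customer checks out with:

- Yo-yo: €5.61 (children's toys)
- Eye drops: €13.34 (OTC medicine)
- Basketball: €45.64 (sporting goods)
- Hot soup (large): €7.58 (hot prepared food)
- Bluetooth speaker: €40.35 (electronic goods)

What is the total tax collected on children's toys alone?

€0.69

Yo-yo €5.61: children's toys → 9.5% + 2.75% local = 12.25% → €0.687225
Tax on children's toys: unrounded sum = €0.687225 → €0.69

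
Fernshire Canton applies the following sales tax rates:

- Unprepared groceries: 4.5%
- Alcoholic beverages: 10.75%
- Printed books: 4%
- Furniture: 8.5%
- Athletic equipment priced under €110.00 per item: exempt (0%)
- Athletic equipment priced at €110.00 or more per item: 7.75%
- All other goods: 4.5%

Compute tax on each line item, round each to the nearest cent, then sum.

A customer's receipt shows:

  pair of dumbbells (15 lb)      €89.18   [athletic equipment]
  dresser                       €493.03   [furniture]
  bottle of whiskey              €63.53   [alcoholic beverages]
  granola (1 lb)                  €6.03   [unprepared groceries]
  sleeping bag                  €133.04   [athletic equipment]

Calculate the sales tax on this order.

€59.32

Pair of dumbbells (15 lb) €89.18: athletic equipment, under €110.00 → 0% → €0.00
Dresser €493.03: furniture → 8.5% → €41.91
Bottle of whiskey €63.53: alcoholic beverages → 10.75% → €6.83
Granola (1 lb) €6.03: unprepared groceries → 4.5% → €0.27
Sleeping bag €133.04: athletic equipment, €110.00 or more → 7.75% → €10.31
Total tax = €41.91 + €6.83 + €0.27 + €10.31 = €59.32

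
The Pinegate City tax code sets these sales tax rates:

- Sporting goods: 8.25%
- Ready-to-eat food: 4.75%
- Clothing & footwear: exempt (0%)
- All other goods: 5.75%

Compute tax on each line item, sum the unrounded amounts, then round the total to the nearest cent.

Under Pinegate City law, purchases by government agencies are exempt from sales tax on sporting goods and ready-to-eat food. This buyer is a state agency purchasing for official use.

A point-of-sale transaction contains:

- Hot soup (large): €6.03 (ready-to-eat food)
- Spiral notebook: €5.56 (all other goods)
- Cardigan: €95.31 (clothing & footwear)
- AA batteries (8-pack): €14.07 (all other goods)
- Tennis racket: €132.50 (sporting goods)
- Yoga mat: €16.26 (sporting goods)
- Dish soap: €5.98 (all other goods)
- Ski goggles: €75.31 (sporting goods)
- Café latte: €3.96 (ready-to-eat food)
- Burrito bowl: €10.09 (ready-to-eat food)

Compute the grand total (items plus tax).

€366.54

Hot soup (large) €6.03: ready-to-eat food, buyer-exempt → 0% → €0.00
Spiral notebook €5.56: all other goods → 5.75% → €0.3197
Cardigan €95.31: clothing & footwear → 0% → €0.00
AA batteries (8-pack) €14.07: all other goods → 5.75% → €0.809025
Tennis racket €132.50: sporting goods, buyer-exempt → 0% → €0.00
Yoga mat €16.26: sporting goods, buyer-exempt → 0% → €0.00
Dish soap €5.98: all other goods → 5.75% → €0.34385
Ski goggles €75.31: sporting goods, buyer-exempt → 0% → €0.00
Café latte €3.96: ready-to-eat food, buyer-exempt → 0% → €0.00
Burrito bowl €10.09: ready-to-eat food, buyer-exempt → 0% → €0.00
Subtotal = €365.07; unrounded tax = €1.472575 → €1.47; total due = €366.54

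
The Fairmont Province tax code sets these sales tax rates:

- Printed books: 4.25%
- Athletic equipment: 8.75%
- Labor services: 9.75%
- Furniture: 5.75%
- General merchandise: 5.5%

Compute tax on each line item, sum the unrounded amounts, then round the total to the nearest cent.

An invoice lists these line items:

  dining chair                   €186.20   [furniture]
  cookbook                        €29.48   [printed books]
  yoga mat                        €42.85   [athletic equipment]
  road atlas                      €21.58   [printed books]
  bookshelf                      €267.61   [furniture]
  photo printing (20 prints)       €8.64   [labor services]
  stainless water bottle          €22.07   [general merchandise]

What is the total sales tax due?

Dining chair €186.20: furniture → 5.75% → €10.7065
Cookbook €29.48: printed books → 4.25% → €1.2529
Yoga mat €42.85: athletic equipment → 8.75% → €3.749375
Road atlas €21.58: printed books → 4.25% → €0.91715
Bookshelf €267.61: furniture → 5.75% → €15.387575
Photo printing (20 prints) €8.64: labor services → 9.75% → €0.8424
Stainless water bottle €22.07: general merchandise → 5.5% → €1.21385
Unrounded tax sum = €34.06975 → €34.07

€34.07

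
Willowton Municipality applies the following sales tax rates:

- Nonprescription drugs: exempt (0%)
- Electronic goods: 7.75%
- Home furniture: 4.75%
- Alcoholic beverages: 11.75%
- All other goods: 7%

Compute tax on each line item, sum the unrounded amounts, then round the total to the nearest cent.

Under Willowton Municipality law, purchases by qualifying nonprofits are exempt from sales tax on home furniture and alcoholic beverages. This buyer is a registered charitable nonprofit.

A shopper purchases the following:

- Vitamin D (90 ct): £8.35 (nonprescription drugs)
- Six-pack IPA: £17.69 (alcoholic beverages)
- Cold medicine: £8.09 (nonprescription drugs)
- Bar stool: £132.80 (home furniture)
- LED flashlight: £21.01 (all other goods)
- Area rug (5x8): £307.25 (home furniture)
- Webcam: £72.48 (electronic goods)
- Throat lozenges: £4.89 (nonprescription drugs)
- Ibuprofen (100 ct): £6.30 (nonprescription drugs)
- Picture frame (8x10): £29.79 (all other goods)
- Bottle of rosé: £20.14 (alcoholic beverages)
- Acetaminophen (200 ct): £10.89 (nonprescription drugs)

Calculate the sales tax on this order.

£9.17

Vitamin D (90 ct) £8.35: nonprescription drugs → 0% → £0.00
Six-pack IPA £17.69: alcoholic beverages, buyer-exempt → 0% → £0.00
Cold medicine £8.09: nonprescription drugs → 0% → £0.00
Bar stool £132.80: home furniture, buyer-exempt → 0% → £0.00
LED flashlight £21.01: all other goods → 7% → £1.4707
Area rug (5x8) £307.25: home furniture, buyer-exempt → 0% → £0.00
Webcam £72.48: electronic goods → 7.75% → £5.6172
Throat lozenges £4.89: nonprescription drugs → 0% → £0.00
Ibuprofen (100 ct) £6.30: nonprescription drugs → 0% → £0.00
Picture frame (8x10) £29.79: all other goods → 7% → £2.0853
Bottle of rosé £20.14: alcoholic beverages, buyer-exempt → 0% → £0.00
Acetaminophen (200 ct) £10.89: nonprescription drugs → 0% → £0.00
Unrounded tax sum = £9.1732 → £9.17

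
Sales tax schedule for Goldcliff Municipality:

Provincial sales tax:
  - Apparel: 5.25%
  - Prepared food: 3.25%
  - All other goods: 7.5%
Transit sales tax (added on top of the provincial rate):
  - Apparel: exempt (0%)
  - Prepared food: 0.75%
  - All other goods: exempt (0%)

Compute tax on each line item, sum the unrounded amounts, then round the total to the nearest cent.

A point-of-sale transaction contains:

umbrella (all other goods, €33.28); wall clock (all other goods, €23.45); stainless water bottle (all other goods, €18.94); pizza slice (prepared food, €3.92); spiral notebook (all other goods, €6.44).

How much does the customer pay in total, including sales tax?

€92.35

Umbrella €33.28: all other goods → 7.5% + 0% transit = 7.5% → €2.496
Wall clock €23.45: all other goods → 7.5% + 0% transit = 7.5% → €1.75875
Stainless water bottle €18.94: all other goods → 7.5% + 0% transit = 7.5% → €1.4205
Pizza slice €3.92: prepared food → 3.25% + 0.75% transit = 4% → €0.1568
Spiral notebook €6.44: all other goods → 7.5% + 0% transit = 7.5% → €0.483
Subtotal = €86.03; unrounded tax = €6.31505 → €6.32; total due = €92.35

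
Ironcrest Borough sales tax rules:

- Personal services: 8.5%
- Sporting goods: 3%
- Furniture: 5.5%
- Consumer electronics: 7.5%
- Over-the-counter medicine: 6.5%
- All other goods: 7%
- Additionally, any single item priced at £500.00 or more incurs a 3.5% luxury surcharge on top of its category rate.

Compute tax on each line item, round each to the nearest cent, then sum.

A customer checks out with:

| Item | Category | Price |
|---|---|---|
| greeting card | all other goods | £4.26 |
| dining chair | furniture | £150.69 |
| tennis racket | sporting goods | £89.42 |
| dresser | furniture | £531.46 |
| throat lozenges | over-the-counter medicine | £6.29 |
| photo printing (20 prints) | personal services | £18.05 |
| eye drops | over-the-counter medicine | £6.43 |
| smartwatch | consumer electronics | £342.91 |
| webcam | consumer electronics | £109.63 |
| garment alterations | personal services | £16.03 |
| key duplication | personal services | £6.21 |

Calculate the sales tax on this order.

£97.29

Greeting card £4.26: all other goods → 7% → £0.30
Dining chair £150.69: furniture → 5.5% → £8.29
Tennis racket £89.42: sporting goods → 3% → £2.68
Dresser £531.46: furniture → 5.5% + 3.5% surcharge = 9% → £47.83
Throat lozenges £6.29: over-the-counter medicine → 6.5% → £0.41
Photo printing (20 prints) £18.05: personal services → 8.5% → £1.53
Eye drops £6.43: over-the-counter medicine → 6.5% → £0.42
Smartwatch £342.91: consumer electronics → 7.5% → £25.72
Webcam £109.63: consumer electronics → 7.5% → £8.22
Garment alterations £16.03: personal services → 8.5% → £1.36
Key duplication £6.21: personal services → 8.5% → £0.53
Total tax = £0.30 + £8.29 + £2.68 + £47.83 + £0.41 + £1.53 + £0.42 + £25.72 + £8.22 + £1.36 + £0.53 = £97.29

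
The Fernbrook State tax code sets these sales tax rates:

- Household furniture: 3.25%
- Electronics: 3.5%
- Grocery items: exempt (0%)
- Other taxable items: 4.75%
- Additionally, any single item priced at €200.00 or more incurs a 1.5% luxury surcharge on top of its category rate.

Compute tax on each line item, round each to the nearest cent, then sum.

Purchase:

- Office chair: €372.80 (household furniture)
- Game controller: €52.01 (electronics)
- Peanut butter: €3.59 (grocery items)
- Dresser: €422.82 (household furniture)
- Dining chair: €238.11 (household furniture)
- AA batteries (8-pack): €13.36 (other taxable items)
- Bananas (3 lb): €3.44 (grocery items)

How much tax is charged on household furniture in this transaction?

Office chair €372.80: household furniture → 3.25% + 1.5% surcharge = 4.75% → €17.71
Dresser €422.82: household furniture → 3.25% + 1.5% surcharge = 4.75% → €20.08
Dining chair €238.11: household furniture → 3.25% + 1.5% surcharge = 4.75% → €11.31
Tax on household furniture = €17.71 + €20.08 + €11.31 = €49.10

€49.10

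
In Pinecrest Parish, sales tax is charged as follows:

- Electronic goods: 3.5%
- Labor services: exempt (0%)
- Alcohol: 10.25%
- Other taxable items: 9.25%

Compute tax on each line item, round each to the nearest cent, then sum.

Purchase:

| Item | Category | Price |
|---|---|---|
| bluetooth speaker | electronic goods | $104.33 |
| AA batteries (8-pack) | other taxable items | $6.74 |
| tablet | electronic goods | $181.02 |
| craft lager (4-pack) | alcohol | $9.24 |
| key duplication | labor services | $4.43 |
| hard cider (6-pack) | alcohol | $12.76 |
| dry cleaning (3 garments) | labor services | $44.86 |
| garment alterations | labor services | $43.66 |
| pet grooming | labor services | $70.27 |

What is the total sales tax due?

Bluetooth speaker $104.33: electronic goods → 3.5% → $3.65
AA batteries (8-pack) $6.74: other taxable items → 9.25% → $0.62
Tablet $181.02: electronic goods → 3.5% → $6.34
Craft lager (4-pack) $9.24: alcohol → 10.25% → $0.95
Key duplication $4.43: labor services → 0% → $0.00
Hard cider (6-pack) $12.76: alcohol → 10.25% → $1.31
Dry cleaning (3 garments) $44.86: labor services → 0% → $0.00
Garment alterations $43.66: labor services → 0% → $0.00
Pet grooming $70.27: labor services → 0% → $0.00
Total tax = $3.65 + $0.62 + $6.34 + $0.95 + $1.31 = $12.87

$12.87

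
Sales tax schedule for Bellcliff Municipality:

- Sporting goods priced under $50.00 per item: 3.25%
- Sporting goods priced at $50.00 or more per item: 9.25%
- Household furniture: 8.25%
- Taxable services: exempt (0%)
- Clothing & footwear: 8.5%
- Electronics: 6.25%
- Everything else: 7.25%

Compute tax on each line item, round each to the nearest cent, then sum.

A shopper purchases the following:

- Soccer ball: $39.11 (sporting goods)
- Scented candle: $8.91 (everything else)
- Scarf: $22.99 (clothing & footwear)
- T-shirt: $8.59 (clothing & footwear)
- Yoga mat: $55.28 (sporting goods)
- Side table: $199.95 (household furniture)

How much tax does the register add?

Soccer ball $39.11: sporting goods, under $50.00 → 3.25% → $1.27
Scented candle $8.91: everything else → 7.25% → $0.65
Scarf $22.99: clothing & footwear → 8.5% → $1.95
T-shirt $8.59: clothing & footwear → 8.5% → $0.73
Yoga mat $55.28: sporting goods, $50.00 or more → 9.25% → $5.11
Side table $199.95: household furniture → 8.25% → $16.50
Total tax = $1.27 + $0.65 + $1.95 + $0.73 + $5.11 + $16.50 = $26.21

$26.21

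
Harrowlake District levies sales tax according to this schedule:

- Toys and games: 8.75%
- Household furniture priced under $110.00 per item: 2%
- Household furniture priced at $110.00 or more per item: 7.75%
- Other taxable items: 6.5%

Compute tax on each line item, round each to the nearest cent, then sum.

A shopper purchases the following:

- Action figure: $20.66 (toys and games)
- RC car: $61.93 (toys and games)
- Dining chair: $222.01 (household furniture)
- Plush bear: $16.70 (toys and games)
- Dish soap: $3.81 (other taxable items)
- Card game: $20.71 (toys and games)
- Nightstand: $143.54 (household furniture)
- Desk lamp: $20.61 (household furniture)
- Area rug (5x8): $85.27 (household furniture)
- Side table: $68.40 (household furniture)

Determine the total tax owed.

Action figure $20.66: toys and games → 8.75% → $1.81
RC car $61.93: toys and games → 8.75% → $5.42
Dining chair $222.01: household furniture, $110.00 or more → 7.75% → $17.21
Plush bear $16.70: toys and games → 8.75% → $1.46
Dish soap $3.81: other taxable items → 6.5% → $0.25
Card game $20.71: toys and games → 8.75% → $1.81
Nightstand $143.54: household furniture, $110.00 or more → 7.75% → $11.12
Desk lamp $20.61: household furniture, under $110.00 → 2% → $0.41
Area rug (5x8) $85.27: household furniture, under $110.00 → 2% → $1.71
Side table $68.40: household furniture, under $110.00 → 2% → $1.37
Total tax = $1.81 + $5.42 + $17.21 + $1.46 + $0.25 + $1.81 + $11.12 + $0.41 + $1.71 + $1.37 = $42.57

$42.57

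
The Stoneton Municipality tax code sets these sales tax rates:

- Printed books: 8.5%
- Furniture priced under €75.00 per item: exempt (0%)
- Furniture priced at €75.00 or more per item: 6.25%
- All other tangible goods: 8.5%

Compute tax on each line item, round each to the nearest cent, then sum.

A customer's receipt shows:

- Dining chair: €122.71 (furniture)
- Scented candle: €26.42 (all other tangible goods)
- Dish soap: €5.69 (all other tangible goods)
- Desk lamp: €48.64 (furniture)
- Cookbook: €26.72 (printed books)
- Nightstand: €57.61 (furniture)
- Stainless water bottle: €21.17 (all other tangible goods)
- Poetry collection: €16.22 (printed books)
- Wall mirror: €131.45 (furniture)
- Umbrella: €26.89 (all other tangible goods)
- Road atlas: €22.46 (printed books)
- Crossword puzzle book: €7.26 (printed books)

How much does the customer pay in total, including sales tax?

Dining chair €122.71: furniture, €75.00 or more → 6.25% → €7.67
Scented candle €26.42: all other tangible goods → 8.5% → €2.25
Dish soap €5.69: all other tangible goods → 8.5% → €0.48
Desk lamp €48.64: furniture, under €75.00 → 0% → €0.00
Cookbook €26.72: printed books → 8.5% → €2.27
Nightstand €57.61: furniture, under €75.00 → 0% → €0.00
Stainless water bottle €21.17: all other tangible goods → 8.5% → €1.80
Poetry collection €16.22: printed books → 8.5% → €1.38
Wall mirror €131.45: furniture, €75.00 or more → 6.25% → €8.22
Umbrella €26.89: all other tangible goods → 8.5% → €2.29
Road atlas €22.46: printed books → 8.5% → €1.91
Crossword puzzle book €7.26: printed books → 8.5% → €0.62
Subtotal = €513.24; tax = €28.89; total due = €542.13

€542.13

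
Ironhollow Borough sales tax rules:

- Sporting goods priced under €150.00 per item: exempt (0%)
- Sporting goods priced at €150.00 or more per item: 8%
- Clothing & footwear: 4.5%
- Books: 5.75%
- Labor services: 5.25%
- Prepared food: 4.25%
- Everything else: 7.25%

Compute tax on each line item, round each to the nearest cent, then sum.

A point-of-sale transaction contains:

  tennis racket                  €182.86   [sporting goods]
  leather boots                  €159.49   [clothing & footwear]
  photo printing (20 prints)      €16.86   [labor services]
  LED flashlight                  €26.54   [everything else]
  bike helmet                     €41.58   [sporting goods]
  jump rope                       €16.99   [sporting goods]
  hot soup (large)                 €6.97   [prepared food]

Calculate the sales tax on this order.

Tennis racket €182.86: sporting goods, €150.00 or more → 8% → €14.63
Leather boots €159.49: clothing & footwear → 4.5% → €7.18
Photo printing (20 prints) €16.86: labor services → 5.25% → €0.89
LED flashlight €26.54: everything else → 7.25% → €1.92
Bike helmet €41.58: sporting goods, under €150.00 → 0% → €0.00
Jump rope €16.99: sporting goods, under €150.00 → 0% → €0.00
Hot soup (large) €6.97: prepared food → 4.25% → €0.30
Total tax = €14.63 + €7.18 + €0.89 + €1.92 + €0.30 = €24.92

€24.92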